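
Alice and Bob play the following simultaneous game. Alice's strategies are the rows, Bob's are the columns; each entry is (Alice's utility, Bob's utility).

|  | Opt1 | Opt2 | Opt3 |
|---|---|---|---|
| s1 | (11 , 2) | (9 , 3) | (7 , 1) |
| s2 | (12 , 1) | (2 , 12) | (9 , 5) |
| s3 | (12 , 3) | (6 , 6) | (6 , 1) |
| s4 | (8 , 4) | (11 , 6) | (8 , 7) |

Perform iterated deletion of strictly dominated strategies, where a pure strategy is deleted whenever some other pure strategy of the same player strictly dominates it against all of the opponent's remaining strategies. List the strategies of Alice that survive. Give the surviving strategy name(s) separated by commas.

Column Opt1 is eliminated: Opt2 beats it against every remaining row (s1: 3>2, s2: 12>1, s3: 6>3, s4: 6>4).
Alice's strategy s1 is strictly dominated by s4 (Opt2: 11>9, Opt3: 8>7) and is removed.
For Alice, s4 strictly dominates s3 on the remaining columns (Opt2: 11>6, Opt3: 8>6); eliminate s3.
Among the remaining strategies, none is strictly dominated by another pure strategy of the same player, so the elimination stops.
Surviving strategies — Alice: {s2, s4}; Bob: {Opt2, Opt3}.

s2, s4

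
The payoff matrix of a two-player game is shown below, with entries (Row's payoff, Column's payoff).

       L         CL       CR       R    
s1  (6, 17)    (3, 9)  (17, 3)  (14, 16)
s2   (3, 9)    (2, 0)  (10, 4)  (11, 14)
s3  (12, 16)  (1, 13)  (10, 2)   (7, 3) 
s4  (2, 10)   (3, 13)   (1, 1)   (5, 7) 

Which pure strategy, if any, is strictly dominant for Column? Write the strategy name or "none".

none

L fails to dominate CL at s4 (10<13).
CL fails to dominate L at s1 (9<17).
CR fails to dominate L at s1 (3<17).
R fails to dominate L at s1 (16<17).
No single strategy dominates all the others.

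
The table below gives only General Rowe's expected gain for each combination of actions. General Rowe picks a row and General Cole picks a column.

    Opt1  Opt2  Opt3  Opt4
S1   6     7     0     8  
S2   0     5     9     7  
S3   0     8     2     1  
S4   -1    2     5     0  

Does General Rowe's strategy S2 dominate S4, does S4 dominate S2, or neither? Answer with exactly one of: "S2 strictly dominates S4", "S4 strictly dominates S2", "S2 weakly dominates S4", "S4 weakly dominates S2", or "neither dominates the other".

S2 strictly dominates S4

Compare S2 to S4 across each opponent action: Opt1: 0>-1, Opt2: 5>2, Opt3: 9>5, Opt4: 7>0.
Every comparison favours S2, so S2 strictly dominates S4.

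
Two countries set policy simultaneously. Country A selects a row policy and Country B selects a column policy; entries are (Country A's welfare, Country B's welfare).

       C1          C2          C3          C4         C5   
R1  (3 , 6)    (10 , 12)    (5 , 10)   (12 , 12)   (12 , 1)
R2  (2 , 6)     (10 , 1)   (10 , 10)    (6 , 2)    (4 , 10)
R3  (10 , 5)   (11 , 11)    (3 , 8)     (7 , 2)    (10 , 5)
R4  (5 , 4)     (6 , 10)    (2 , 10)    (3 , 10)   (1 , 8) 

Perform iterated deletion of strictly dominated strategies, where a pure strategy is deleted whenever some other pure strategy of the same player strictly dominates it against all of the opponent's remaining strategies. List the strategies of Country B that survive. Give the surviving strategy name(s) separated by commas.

For Country A, R3 strictly dominates R4 on the remaining columns (C1: 10>5, C2: 11>6, C3: 3>2, C4: 7>3, C5: 10>1); eliminate R4.
Country B's strategy C1 is strictly dominated by C3 (R1: 10>6, R2: 10>6, R3: 8>5) and is removed.
Among the remaining strategies, none is strictly dominated by another pure strategy of the same player, so the elimination stops.
Surviving strategies — Country A: {R1, R2, R3}; Country B: {C2, C3, C4, C5}.

C2, C3, C4, C5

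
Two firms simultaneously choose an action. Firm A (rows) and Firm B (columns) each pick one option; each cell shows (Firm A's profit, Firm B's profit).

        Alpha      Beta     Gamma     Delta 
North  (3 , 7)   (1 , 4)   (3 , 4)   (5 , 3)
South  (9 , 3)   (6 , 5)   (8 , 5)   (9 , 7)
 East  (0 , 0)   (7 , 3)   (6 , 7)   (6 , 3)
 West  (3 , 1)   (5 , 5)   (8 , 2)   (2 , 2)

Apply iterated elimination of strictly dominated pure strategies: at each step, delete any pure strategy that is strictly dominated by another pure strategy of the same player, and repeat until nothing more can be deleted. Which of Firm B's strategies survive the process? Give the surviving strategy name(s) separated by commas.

Beta, Gamma, Delta

For Firm A, South strictly dominates North on the remaining columns (Alpha: 9>3, Beta: 6>1, Gamma: 8>3, Delta: 9>5); eliminate North.
Column Alpha is eliminated: Beta beats it against every remaining row (South: 5>3, East: 3>0, West: 5>1).
Among the remaining strategies, none is strictly dominated by another pure strategy of the same player, so the elimination stops.
Surviving strategies — Firm A: {South, East, West}; Firm B: {Beta, Gamma, Delta}.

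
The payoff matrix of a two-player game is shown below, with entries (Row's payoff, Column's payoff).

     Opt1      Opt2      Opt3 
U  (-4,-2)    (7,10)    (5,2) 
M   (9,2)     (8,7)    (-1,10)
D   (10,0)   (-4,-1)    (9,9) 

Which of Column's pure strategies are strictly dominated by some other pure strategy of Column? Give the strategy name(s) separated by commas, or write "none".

Opt1

Opt1 is strictly dominated by Opt3 (U: 2>-2, M: 10>2, D: 9>0).
Nothing dominates Opt2: Opt1 at U (10>-2); Opt3 at U (10>2).
Nothing dominates Opt3: Opt1 at U (2>-2); Opt2 at M (10>7).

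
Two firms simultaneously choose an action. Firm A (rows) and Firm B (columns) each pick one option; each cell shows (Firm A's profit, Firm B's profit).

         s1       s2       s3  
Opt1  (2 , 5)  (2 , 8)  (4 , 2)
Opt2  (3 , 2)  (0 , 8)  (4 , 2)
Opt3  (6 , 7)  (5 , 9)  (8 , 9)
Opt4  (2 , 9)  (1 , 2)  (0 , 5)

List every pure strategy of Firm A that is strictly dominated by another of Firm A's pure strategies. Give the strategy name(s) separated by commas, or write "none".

Opt1: dominated, since Opt3 does at least as well everywhere (s1: 6>2, s2: 5>2, s3: 8>4).
Opt2: dominated, since Opt3 does at least as well everywhere (s1: 6>3, s2: 5>0, s3: 8>4).
Opt3: no other strategy beats it everywhere (Opt1 at s1 (6>2); Opt2 at s1 (6>3); Opt4 at s1 (6>2)).
Opt3 strictly dominates Opt4 — s1: 6>2, s2: 5>1, s3: 8>0.

Opt1, Opt2, Opt4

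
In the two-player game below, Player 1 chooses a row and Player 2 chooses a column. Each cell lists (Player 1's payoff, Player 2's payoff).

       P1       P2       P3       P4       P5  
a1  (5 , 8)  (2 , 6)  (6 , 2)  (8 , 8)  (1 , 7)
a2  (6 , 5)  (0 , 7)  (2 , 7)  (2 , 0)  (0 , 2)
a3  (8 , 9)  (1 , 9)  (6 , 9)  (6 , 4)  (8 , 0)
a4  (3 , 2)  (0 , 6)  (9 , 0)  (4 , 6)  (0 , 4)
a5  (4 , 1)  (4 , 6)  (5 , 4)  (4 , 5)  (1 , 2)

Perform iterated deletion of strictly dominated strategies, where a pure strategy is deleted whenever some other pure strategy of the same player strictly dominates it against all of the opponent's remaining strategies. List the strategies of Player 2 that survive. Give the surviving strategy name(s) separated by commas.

For Player 1, a3 strictly dominates a2 on the remaining columns (P1: 8>6, P2: 1>0, P3: 6>2, P4: 6>2, P5: 8>0); eliminate a2.
For Player 2, P4 strictly dominates P5 on the remaining rows (a1: 8>7, a3: 4>0, a4: 6>4, a5: 5>2); eliminate P5.
Among the remaining strategies, none is strictly dominated by another pure strategy of the same player, so the elimination stops.
Surviving strategies — Player 1: {a1, a3, a4, a5}; Player 2: {P1, P2, P3, P4}.

P1, P2, P3, P4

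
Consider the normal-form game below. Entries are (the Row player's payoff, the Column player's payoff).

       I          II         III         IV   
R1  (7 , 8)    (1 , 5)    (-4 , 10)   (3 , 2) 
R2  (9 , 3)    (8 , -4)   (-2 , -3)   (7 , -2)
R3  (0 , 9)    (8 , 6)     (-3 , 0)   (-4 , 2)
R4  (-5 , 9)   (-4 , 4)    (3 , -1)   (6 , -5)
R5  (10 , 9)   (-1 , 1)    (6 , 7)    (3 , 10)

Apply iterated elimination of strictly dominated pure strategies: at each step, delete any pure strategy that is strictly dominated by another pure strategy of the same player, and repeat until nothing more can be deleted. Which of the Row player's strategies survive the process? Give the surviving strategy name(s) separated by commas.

Row R1 is eliminated: R2 beats it against every remaining column (I: 9>7, II: 8>1, III: -2>-4, IV: 7>3).
Column II is eliminated: I beats it against every remaining row (R2: 3>-4, R3: 9>6, R4: 9>4, R5: 9>1).
Row R3 is eliminated: R2 beats it against every remaining column (I: 9>0, III: -2>-3, IV: 7>-4).
Column III is eliminated: I beats it against every remaining row (R2: 3>-3, R4: 9>-1, R5: 9>7).
The Row player's strategy R4 is strictly dominated by R2 (I: 9>-5, IV: 7>6) and is removed.
Among the remaining strategies, none is strictly dominated by another pure strategy of the same player, so the elimination stops.
Surviving strategies — the Row player: {R2, R5}; the Column player: {I, IV}.

R2, R5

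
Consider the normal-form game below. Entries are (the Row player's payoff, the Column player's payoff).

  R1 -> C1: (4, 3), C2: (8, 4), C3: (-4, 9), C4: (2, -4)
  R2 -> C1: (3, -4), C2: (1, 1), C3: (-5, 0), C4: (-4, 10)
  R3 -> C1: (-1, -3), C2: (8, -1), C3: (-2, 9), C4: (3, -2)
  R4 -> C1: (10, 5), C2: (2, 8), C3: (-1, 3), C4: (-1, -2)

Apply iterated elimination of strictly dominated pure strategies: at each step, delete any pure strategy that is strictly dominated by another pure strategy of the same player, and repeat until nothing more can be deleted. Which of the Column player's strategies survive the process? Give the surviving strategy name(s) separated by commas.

Row R2 is eliminated: R1 beats it against every remaining column (C1: 4>3, C2: 8>1, C3: -4>-5, C4: 2>-4).
The Column player's strategy C1 is strictly dominated by C2 (R1: 4>3, R3: -1>-3, R4: 8>5) and is removed.
Column C4 is eliminated: C2 beats it against every remaining row (R1: 4>-4, R3: -1>-2, R4: 8>-2).
Among the remaining strategies, none is strictly dominated by another pure strategy of the same player, so the elimination stops.
Surviving strategies — the Row player: {R1, R3, R4}; the Column player: {C2, C3}.

C2, C3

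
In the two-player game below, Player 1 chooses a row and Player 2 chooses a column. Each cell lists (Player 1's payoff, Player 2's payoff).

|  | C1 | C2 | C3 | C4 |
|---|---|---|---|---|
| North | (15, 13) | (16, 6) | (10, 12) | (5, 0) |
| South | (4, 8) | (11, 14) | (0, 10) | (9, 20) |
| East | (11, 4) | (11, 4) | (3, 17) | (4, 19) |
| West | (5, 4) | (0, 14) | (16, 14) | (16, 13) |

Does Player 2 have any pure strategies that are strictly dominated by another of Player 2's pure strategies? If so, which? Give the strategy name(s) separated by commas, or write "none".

none

C1: no other strategy beats it everywhere (C2 at North (13>6); C3 at North (13>12); C4 at North (13>0)).
C2: no other strategy beats it everywhere (C1 at South (14>8); C3 at South (14>10); C4 at North (6>0)).
C3: no other strategy beats it everywhere (C1 at South (10>8); C2 at North (12>6); C4 at North (12>0)).
Nothing dominates C4: C1 at South (20>8); C2 at South (20>14); C3 at South (20>10).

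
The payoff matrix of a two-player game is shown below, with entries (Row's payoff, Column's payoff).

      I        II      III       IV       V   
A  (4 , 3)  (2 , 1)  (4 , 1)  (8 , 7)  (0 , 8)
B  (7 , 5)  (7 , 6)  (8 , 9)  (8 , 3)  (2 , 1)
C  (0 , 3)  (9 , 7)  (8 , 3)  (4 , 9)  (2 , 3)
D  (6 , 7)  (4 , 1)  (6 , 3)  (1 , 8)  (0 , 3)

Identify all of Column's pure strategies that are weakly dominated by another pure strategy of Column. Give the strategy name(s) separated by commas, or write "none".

none

I is not dominated — it holds its own against II at A (3>1); III at A (3>1); IV at B (5>3); V at B (5>1).
II: no other strategy beats it everywhere (I at B (6>5); III at C (7>3); IV at B (6>3); V at B (6>1)).
III: no other strategy beats it everywhere (I at B (9>5); II at B (9>6); IV at B (9>3); V at B (9>1)).
Nothing dominates IV: I at A (7>3); II at A (7>1); III at A (7>1); V at B (3>1).
V: no other strategy beats it everywhere (I at A (8>3); II at A (8>1); III at A (8>1); IV at A (8>7)).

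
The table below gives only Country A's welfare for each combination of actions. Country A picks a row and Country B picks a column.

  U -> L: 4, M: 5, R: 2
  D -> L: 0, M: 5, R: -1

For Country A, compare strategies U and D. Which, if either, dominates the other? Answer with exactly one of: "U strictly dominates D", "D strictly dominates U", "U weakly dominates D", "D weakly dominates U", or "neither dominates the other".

U's payoffs vs D's, by Country B's action — L: 4>0, M: 5=5, R: 2>-1.
U is at least as good everywhere and strictly better somewhere (tied only at M), so U weakly but not strictly dominates D.

U weakly dominates D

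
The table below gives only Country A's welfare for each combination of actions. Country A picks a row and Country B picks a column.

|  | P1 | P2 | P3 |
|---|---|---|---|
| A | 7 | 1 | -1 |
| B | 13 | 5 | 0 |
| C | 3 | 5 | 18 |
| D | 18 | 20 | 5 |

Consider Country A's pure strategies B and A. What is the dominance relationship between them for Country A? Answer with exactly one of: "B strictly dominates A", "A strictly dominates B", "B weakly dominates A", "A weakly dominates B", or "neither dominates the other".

B strictly dominates A

B's payoffs vs A's, by Country B's action — P1: 13>7, P2: 5>1, P3: 0>-1.
B gives a strictly higher payoff against each opponent action, so B strictly dominates A.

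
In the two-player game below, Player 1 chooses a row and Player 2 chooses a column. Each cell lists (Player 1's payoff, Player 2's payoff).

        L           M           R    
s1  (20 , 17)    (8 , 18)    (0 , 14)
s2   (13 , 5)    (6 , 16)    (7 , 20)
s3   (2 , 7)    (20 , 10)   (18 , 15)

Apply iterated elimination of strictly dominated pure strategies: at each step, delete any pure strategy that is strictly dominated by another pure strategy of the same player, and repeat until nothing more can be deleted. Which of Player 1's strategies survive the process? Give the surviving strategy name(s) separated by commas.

s3

Column L is eliminated: M beats it against every remaining row (s1: 18>17, s2: 16>5, s3: 10>7).
Player 1's strategy s1 is strictly dominated by s3 (M: 20>8, R: 18>0) and is removed.
Player 1's strategy s2 is strictly dominated by s3 (M: 20>6, R: 18>7) and is removed.
For Player 2, R strictly dominates M on the remaining rows (s3: 15>10); eliminate M.
Among the remaining strategies, none is strictly dominated by another pure strategy of the same player, so the elimination stops.
Surviving strategies — Player 1: {s3}; Player 2: {R}.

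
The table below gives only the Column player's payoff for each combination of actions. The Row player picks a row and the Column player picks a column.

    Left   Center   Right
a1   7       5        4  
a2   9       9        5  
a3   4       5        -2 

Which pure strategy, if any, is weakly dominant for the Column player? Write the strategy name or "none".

Left fails to dominate Center at a3 (4<5).
Center fails to dominate Left at a1 (5<7).
Right fails to dominate Left at a1 (4<7).
No single strategy dominates all the others.

none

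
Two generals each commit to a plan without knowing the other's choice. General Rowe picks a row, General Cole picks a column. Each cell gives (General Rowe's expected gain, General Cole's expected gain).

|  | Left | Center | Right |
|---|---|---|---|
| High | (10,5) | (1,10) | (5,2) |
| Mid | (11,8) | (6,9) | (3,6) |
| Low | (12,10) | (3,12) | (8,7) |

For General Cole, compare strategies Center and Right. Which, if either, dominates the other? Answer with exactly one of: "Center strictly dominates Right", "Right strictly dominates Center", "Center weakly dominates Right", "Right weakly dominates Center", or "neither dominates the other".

Center strictly dominates Right

Center's payoffs vs Right's, by General Rowe's action — High: 10>2, Mid: 9>6, Low: 12>7.
Center gives a strictly higher payoff against every action of General Rowe, so Center strictly dominates Right.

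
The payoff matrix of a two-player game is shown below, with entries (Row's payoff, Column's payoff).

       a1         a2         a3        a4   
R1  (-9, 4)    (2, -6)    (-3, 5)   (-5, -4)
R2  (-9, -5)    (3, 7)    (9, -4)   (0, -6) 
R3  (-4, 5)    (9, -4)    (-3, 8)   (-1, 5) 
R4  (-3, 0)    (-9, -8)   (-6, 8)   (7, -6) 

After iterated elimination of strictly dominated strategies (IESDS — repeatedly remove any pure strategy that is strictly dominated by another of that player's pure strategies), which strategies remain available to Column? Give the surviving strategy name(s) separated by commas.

Column's strategy a1 is strictly dominated by a3 (R1: 5>4, R2: -4>-5, R3: 8>5, R4: 8>0) and is removed.
Row R1 is eliminated: R2 beats it against every remaining column (a2: 3>2, a3: 9>-3, a4: 0>-5).
Column a4 is eliminated: a3 beats it against every remaining row (R2: -4>-6, R3: 8>5, R4: 8>-6).
Row's strategy R4 is strictly dominated by R2 (a2: 3>-9, a3: 9>-6) and is removed.
Among the remaining strategies, none is strictly dominated by another pure strategy of the same player, so the elimination stops.
Surviving strategies — Row: {R2, R3}; Column: {a2, a3}.

a2, a3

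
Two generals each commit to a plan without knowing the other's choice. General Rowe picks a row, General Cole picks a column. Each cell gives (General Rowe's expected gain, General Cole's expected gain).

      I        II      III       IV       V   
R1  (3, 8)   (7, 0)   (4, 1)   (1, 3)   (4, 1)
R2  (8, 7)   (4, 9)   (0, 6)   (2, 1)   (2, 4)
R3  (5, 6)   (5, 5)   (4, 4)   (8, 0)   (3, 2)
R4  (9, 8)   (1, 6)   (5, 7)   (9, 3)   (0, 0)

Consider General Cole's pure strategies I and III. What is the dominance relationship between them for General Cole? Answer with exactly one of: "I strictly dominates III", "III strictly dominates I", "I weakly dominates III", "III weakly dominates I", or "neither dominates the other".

I strictly dominates III

I's payoffs vs III's, by General Rowe's action — R1: 8>1, R2: 7>6, R3: 6>4, R4: 8>7.
Every comparison favours I, so I strictly dominates III.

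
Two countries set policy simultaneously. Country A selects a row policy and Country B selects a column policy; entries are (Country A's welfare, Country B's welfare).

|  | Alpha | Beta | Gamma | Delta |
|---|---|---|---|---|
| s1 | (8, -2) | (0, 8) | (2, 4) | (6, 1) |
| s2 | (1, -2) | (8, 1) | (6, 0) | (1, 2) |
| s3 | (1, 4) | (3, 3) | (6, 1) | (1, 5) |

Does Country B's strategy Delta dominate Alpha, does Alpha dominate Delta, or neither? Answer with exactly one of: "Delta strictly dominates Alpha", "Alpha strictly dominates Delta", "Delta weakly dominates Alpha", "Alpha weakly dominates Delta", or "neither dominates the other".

Delta strictly dominates Alpha

Delta's payoffs vs Alpha's, by Country A's action — s1: 1>-2, s2: 2>-2, s3: 5>4.
Every comparison favours Delta, so Delta strictly dominates Alpha.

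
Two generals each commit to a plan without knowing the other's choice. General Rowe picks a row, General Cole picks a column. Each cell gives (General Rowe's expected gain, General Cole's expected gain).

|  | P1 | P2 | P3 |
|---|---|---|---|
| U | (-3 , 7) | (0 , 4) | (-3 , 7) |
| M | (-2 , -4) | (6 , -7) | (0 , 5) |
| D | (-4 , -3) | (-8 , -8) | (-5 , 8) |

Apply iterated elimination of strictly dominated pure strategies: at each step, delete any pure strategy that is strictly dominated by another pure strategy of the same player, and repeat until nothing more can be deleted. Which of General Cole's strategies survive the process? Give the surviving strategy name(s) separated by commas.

Row U is eliminated: M beats it against every remaining column (P1: -2>-3, P2: 6>0, P3: 0>-3).
Row D is eliminated: M beats it against every remaining column (P1: -2>-4, P2: 6>-8, P3: 0>-5).
For General Cole, P3 strictly dominates P1 on the remaining rows (M: 5>-4); eliminate P1.
For General Cole, P3 strictly dominates P2 on the remaining rows (M: 5>-7); eliminate P2.
Among the remaining strategies, none is strictly dominated by another pure strategy of the same player, so the elimination stops.
Surviving strategies — General Rowe: {M}; General Cole: {P3}.

P3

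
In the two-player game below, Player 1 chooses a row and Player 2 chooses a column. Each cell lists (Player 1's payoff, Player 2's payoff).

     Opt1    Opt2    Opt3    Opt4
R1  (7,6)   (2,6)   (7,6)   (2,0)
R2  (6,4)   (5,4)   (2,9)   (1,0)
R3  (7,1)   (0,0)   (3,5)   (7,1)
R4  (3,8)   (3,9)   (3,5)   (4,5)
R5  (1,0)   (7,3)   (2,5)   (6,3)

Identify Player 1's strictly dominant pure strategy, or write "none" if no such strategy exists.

none

R1 fails to dominate R2 at Opt2 (2<5).
R2 fails to dominate R1 at Opt1 (6<7).
R3 fails to dominate R1 at Opt1 (7=7).
R4 fails to dominate R1 at Opt1 (3<7).
R5 fails to dominate R1 at Opt1 (1<7).
No single strategy dominates all the others.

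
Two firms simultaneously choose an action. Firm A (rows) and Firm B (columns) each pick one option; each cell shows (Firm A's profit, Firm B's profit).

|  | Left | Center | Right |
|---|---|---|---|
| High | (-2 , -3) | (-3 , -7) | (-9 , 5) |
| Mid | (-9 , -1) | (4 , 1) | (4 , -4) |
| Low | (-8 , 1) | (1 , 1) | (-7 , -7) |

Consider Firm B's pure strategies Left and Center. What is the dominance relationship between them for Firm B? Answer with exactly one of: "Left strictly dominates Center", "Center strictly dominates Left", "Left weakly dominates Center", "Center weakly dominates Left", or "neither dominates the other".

neither dominates the other

Compare Left to Center across each choice by Firm A: High: -3>-7, Mid: -1<1, Low: 1=1.
Left does better at High but worse at Mid; neither strategy dominates the other.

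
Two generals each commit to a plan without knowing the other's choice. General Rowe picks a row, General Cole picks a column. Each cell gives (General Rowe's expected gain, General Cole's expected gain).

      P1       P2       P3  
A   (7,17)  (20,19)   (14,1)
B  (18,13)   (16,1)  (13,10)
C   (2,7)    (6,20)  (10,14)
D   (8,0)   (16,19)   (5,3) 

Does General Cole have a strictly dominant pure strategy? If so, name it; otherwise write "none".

P1 fails to dominate P2 at A (17<19).
P2 fails to dominate P1 at B (1<13).
P3 fails to dominate P1 at A (1<17).
No single strategy dominates all the others.

none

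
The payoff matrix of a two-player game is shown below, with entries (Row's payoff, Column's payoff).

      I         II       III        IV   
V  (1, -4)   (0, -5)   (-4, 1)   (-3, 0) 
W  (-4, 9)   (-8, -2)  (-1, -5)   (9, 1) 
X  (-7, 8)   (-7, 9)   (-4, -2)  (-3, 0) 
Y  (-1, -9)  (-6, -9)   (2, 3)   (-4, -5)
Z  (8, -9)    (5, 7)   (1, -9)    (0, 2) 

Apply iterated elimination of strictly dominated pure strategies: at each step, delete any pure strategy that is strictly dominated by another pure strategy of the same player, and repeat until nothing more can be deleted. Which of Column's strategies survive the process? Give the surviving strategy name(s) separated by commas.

I, II, III, IV

For Row, Z strictly dominates V on the remaining columns (I: 8>1, II: 5>0, III: 1>-4, IV: 0>-3); eliminate V.
Row X is eliminated: Z beats it against every remaining column (I: 8>-7, II: 5>-7, III: 1>-4, IV: 0>-3).
Among the remaining strategies, none is strictly dominated by another pure strategy of the same player, so the elimination stops.
Surviving strategies — Row: {W, Y, Z}; Column: {I, II, III, IV}.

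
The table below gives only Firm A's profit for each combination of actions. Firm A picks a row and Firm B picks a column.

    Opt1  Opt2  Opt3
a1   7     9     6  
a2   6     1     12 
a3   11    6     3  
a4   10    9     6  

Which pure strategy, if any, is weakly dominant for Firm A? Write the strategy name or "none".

none

a1 fails to dominate a2 at Opt3 (6<12).
a2 fails to dominate a1 at Opt1 (6<7).
a3 fails to dominate a1 at Opt2 (6<9).
a4 fails to dominate a2 at Opt3 (6<12).
No single strategy dominates all the others.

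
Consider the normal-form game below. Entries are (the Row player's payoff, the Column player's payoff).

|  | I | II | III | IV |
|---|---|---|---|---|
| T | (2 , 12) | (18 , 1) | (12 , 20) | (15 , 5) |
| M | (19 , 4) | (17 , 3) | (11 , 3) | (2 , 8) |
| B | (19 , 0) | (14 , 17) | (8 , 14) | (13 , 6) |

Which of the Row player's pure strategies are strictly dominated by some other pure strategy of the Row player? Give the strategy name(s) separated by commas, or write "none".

T: no other strategy beats it everywhere (M at II (18>17); B at II (18>14)).
M is not dominated — it holds its own against T at I (19>2); B at I (19=19).
B: no other strategy beats it everywhere (T at I (19>2); M at I (19=19)).

none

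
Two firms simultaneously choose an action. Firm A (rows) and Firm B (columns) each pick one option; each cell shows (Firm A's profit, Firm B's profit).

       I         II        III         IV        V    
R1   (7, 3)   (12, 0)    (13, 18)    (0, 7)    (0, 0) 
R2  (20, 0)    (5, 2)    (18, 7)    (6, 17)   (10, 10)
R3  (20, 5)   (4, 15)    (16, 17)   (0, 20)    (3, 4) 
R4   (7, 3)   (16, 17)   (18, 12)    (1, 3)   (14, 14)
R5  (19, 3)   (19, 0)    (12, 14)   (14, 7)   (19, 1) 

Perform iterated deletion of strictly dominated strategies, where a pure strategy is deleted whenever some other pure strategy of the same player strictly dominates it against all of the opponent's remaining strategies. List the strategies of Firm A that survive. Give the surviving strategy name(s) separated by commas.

R2, R4, R5

Column I is eliminated: III beats it against every remaining row (R1: 18>3, R2: 7>0, R3: 17>5, R4: 12>3, R5: 14>3).
Firm A's strategy R1 is strictly dominated by R4 (II: 16>12, III: 18>13, IV: 1>0, V: 14>0) and is removed.
For Firm A, R2 strictly dominates R3 on the remaining columns (II: 5>4, III: 18>16, IV: 6>0, V: 10>3); eliminate R3.
Among the remaining strategies, none is strictly dominated by another pure strategy of the same player, so the elimination stops.
Surviving strategies — Firm A: {R2, R4, R5}; Firm B: {II, III, IV, V}.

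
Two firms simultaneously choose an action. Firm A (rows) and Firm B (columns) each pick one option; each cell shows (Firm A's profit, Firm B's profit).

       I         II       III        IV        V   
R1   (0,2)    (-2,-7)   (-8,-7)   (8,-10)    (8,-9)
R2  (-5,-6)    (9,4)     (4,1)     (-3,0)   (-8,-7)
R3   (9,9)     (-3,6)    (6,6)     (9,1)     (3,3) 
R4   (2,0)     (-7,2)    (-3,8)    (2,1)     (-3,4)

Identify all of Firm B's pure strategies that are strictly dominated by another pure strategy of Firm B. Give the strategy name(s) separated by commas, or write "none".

I is not dominated — it holds its own against II at R1 (2>-7); III at R1 (2>-7); IV at R1 (2>-10); V at R1 (2>-9).
Nothing dominates II: I at R2 (4>-6); III at R1 (-7=-7); IV at R1 (-7>-10); V at R1 (-7>-9).
III is not dominated — it holds its own against I at R2 (1>-6); II at R1 (-7=-7); IV at R1 (-7>-10); V at R1 (-7>-9).
II strictly dominates IV — R1: -7>-10, R2: 4>0, R3: 6>1, R4: 2>1.
V is strictly dominated by III (R1: -7>-9, R2: 1>-7, R3: 6>3, R4: 8>4).

IV, V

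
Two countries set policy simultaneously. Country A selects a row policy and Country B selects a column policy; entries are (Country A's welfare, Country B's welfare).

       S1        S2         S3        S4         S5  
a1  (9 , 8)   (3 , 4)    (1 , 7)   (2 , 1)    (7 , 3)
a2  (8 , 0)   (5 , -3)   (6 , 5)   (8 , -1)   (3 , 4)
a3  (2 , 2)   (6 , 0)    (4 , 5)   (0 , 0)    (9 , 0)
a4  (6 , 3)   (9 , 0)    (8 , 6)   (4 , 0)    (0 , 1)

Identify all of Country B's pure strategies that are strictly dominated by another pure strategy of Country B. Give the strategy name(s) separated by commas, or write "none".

Nothing dominates S1: S2 at a1 (8>4); S3 at a1 (8>7); S4 at a1 (8>1); S5 at a1 (8>3).
S1 strictly dominates S2 — a1: 8>4, a2: 0>-3, a3: 2>0, a4: 3>0.
S3: no other strategy beats it everywhere (S1 at a2 (5>0); S2 at a1 (7>4); S4 at a1 (7>1); S5 at a1 (7>3)).
S4 is strictly dominated by S1 (a1: 8>1, a2: 0>-1, a3: 2>0, a4: 3>0).
S5 is strictly dominated by S3 (a1: 7>3, a2: 5>4, a3: 5>0, a4: 6>1).

S2, S4, S5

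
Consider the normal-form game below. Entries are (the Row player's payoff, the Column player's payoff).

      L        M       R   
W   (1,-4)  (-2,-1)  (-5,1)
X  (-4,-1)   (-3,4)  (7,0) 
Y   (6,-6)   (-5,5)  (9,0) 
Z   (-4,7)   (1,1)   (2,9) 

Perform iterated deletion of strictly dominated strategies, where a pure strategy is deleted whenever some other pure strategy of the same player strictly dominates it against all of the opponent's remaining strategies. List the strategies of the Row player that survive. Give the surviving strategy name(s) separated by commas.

Column L is eliminated: R beats it against every remaining row (W: 1>-4, X: 0>-1, Y: 0>-6, Z: 9>7).
Row W is eliminated: Z beats it against every remaining column (M: 1>-2, R: 2>-5).
Among the remaining strategies, none is strictly dominated by another pure strategy of the same player, so the elimination stops.
Surviving strategies — the Row player: {X, Y, Z}; the Column player: {M, R}.

X, Y, Z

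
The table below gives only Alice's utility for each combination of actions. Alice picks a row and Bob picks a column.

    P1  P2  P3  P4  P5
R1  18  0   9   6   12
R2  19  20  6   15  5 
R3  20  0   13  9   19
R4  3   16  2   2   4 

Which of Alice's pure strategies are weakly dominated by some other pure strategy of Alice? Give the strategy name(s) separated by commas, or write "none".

R1, R4

R1 is weakly dominated by R3 (P1: 20>18, P2: 0=0, P3: 13>9, P4: 9>6, P5: 19>12).
R2 is not dominated — it holds its own against R1 at P1 (19>18); R3 at P2 (20>0); R4 at P1 (19>3).
R3: no other strategy beats it everywhere (R1 at P1 (20>18); R2 at P1 (20>19); R4 at P1 (20>3)).
R2 weakly dominates R4 — P1: 19>3, P2: 20>16, P3: 6>2, P4: 15>2, P5: 5>4.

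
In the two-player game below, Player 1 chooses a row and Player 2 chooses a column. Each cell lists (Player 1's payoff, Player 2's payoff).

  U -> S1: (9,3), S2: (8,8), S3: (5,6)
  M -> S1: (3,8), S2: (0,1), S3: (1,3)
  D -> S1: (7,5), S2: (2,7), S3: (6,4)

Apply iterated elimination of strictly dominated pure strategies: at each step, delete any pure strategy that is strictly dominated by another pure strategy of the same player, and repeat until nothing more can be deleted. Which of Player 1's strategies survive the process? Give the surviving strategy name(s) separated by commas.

Row M is eliminated: U beats it against every remaining column (S1: 9>3, S2: 8>0, S3: 5>1).
Column S1 is eliminated: S2 beats it against every remaining row (U: 8>3, D: 7>5).
For Player 2, S2 strictly dominates S3 on the remaining rows (U: 8>6, D: 7>4); eliminate S3.
Row D is eliminated: U beats it against every remaining column (S2: 8>2).
Among the remaining strategies, none is strictly dominated by another pure strategy of the same player, so the elimination stops.
Surviving strategies — Player 1: {U}; Player 2: {S2}.

U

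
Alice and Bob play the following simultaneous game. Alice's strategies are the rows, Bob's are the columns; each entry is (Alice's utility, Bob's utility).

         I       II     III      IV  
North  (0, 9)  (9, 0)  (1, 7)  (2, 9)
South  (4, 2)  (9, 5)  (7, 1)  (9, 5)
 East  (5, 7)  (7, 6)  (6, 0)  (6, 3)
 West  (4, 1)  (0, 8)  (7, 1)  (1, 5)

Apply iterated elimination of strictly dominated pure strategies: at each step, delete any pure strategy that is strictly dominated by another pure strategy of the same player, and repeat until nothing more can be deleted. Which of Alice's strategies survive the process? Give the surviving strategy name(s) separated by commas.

Bob's strategy III is strictly dominated by IV (North: 9>7, South: 5>1, East: 3>0, West: 5>1) and is removed.
Alice's strategy West is strictly dominated by East (I: 5>4, II: 7>0, IV: 6>1) and is removed.
Among the remaining strategies, none is strictly dominated by another pure strategy of the same player, so the elimination stops.
Surviving strategies — Alice: {North, South, East}; Bob: {I, II, IV}.

North, South, East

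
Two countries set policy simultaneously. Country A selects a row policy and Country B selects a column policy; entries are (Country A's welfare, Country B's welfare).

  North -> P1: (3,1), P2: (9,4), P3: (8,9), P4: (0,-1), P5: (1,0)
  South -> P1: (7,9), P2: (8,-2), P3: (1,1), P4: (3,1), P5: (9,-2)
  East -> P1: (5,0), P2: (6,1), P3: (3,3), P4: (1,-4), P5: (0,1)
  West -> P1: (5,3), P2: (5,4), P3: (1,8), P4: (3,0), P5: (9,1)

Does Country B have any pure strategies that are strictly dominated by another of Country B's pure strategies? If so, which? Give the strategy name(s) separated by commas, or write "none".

P2, P4, P5

Nothing dominates P1: P2 at South (9>-2); P3 at South (9>1); P4 at North (1>-1); P5 at North (1>0).
P2 is strictly dominated by P3 (North: 9>4, South: 1>-2, East: 3>1, West: 8>4).
P3: no other strategy beats it everywhere (P1 at North (9>1); P2 at North (9>4); P4 at North (9>-1); P5 at North (9>0)).
P4 is strictly dominated by P1 (North: 1>-1, South: 9>1, East: 0>-4, West: 3>0).
P3 strictly dominates P5 — North: 9>0, South: 1>-2, East: 3>1, West: 8>1.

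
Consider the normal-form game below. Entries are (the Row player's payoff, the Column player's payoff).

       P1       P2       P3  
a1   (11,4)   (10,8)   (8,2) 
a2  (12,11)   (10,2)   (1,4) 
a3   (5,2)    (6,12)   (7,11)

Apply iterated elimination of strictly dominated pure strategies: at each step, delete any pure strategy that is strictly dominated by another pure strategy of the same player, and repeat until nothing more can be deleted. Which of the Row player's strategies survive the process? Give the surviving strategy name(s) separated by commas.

a1, a2

The Row player's strategy a3 is strictly dominated by a1 (P1: 11>5, P2: 10>6, P3: 8>7) and is removed.
Column P3 is eliminated: P1 beats it against every remaining row (a1: 4>2, a2: 11>4).
Among the remaining strategies, none is strictly dominated by another pure strategy of the same player, so the elimination stops.
Surviving strategies — the Row player: {a1, a2}; the Column player: {P1, P2}.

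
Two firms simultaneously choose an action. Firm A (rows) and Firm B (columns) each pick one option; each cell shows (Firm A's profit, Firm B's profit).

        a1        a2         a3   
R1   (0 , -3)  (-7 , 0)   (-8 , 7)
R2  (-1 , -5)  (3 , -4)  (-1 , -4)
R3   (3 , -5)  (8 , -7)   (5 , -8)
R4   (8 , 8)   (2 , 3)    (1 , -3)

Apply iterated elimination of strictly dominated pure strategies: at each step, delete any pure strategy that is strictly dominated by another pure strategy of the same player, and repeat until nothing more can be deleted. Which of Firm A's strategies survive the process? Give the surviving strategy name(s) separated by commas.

R4

Row R1 is eliminated: R3 beats it against every remaining column (a1: 3>0, a2: 8>-7, a3: 5>-8).
Row R2 is eliminated: R3 beats it against every remaining column (a1: 3>-1, a2: 8>3, a3: 5>-1).
Column a2 is eliminated: a1 beats it against every remaining row (R3: -5>-7, R4: 8>3).
For Firm B, a1 strictly dominates a3 on the remaining rows (R3: -5>-8, R4: 8>-3); eliminate a3.
Firm A's strategy R3 is strictly dominated by R4 (a1: 8>3) and is removed.
Among the remaining strategies, none is strictly dominated by another pure strategy of the same player, so the elimination stops.
Surviving strategies — Firm A: {R4}; Firm B: {a1}.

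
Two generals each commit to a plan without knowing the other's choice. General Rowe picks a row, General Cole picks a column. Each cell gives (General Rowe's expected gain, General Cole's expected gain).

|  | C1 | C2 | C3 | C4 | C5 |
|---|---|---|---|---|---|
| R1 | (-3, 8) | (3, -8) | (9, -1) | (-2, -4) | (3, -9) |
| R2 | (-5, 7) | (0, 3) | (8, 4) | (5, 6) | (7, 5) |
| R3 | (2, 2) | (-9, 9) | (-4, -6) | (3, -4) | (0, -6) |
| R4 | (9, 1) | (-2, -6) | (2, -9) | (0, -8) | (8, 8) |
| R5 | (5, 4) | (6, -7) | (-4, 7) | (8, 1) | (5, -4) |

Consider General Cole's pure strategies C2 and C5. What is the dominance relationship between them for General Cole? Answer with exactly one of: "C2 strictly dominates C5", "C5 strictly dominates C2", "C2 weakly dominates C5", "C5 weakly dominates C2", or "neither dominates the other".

C2's payoffs vs C5's, by General Rowe's action — R1: -8>-9, R2: 3<5, R3: 9>-6, R4: -6<8, R5: -7<-4.
C2 does better at R1, R3 but worse at R2, R4, R5; neither strategy dominates the other.

neither dominates the other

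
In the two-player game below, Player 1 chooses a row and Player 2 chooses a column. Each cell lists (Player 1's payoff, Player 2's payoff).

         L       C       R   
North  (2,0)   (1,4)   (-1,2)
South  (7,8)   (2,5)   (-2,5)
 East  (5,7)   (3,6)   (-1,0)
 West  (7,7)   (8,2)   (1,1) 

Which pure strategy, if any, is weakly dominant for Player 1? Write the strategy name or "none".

West vs North: L: 7>2, C: 8>1, R: 1>-1.
West vs South: L: 7=7, C: 8>2, R: 1>-2.
West vs East: L: 7>5, C: 8>3, R: 1>-1.
West is at least as good as every other strategy against every opponent action, so it is weakly dominant.

West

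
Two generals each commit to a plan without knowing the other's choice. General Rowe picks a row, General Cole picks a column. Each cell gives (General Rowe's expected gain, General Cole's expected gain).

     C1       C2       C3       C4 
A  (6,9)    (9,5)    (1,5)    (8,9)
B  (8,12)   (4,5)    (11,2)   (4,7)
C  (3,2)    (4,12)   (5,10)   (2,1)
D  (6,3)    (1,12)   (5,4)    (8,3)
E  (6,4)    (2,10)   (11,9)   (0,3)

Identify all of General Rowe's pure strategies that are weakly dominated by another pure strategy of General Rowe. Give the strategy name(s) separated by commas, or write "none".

A: no other strategy beats it everywhere (B at C2 (9>4); C at C1 (6>3); D at C2 (9>1); E at C2 (9>2)).
Nothing dominates B: A at C1 (8>6); C at C1 (8>3); D at C1 (8>6); E at C1 (8>6).
C is weakly dominated by B (C1: 8>3, C2: 4=4, C3: 11>5, C4: 4>2).
D is not dominated — it holds its own against A at C3 (5>1); B at C4 (8>4); C at C1 (6>3); E at C4 (8>0).
E is weakly dominated by B (C1: 8>6, C2: 4>2, C3: 11=11, C4: 4>0).

C, E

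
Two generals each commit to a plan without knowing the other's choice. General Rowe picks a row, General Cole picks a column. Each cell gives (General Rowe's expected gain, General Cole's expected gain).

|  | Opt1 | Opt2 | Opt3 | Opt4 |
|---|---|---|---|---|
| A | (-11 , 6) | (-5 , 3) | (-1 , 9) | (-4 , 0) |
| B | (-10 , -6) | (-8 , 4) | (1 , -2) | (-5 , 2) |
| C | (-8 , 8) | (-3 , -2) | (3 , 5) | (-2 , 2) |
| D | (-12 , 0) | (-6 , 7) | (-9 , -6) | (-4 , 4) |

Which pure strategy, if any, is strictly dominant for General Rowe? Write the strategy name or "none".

C vs A: Opt1: -8>-11, Opt2: -3>-5, Opt3: 3>-1, Opt4: -2>-4.
C vs B: Opt1: -8>-10, Opt2: -3>-8, Opt3: 3>1, Opt4: -2>-5.
C vs D: Opt1: -8>-12, Opt2: -3>-6, Opt3: 3>-9, Opt4: -2>-4.
C strictly beats every other strategy against every opponent action, so it is strictly dominant.

C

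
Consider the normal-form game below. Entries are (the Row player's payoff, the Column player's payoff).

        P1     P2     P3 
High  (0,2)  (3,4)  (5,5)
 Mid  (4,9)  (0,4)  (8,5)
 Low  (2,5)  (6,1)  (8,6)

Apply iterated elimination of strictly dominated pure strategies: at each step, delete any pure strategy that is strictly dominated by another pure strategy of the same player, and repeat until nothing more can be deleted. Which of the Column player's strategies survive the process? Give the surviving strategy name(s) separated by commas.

For the Row player, Low strictly dominates High on the remaining columns (P1: 2>0, P2: 6>3, P3: 8>5); eliminate High.
Column P2 is eliminated: P1 beats it against every remaining row (Mid: 9>4, Low: 5>1).
Among the remaining strategies, none is strictly dominated by another pure strategy of the same player, so the elimination stops.
Surviving strategies — the Row player: {Mid, Low}; the Column player: {P1, P3}.

P1, P3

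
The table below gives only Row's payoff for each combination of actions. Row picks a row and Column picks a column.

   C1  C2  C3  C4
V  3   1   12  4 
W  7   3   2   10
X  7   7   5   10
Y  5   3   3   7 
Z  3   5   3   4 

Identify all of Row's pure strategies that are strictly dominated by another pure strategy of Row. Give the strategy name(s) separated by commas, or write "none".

Nothing dominates V: W at C3 (12>2); X at C3 (12>5); Y at C3 (12>3); Z at C1 (3=3).
W: no other strategy beats it everywhere (V at C1 (7>3); X at C1 (7=7); Y at C1 (7>5); Z at C1 (7>3)).
X: no other strategy beats it everywhere (V at C1 (7>3); W at C1 (7=7); Y at C1 (7>5); Z at C1 (7>3)).
Y: dominated, since X does at least as well everywhere (C1: 7>5, C2: 7>3, C3: 5>3, C4: 10>7).
Z is strictly dominated by X (C1: 7>3, C2: 7>5, C3: 5>3, C4: 10>4).

Y, Z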